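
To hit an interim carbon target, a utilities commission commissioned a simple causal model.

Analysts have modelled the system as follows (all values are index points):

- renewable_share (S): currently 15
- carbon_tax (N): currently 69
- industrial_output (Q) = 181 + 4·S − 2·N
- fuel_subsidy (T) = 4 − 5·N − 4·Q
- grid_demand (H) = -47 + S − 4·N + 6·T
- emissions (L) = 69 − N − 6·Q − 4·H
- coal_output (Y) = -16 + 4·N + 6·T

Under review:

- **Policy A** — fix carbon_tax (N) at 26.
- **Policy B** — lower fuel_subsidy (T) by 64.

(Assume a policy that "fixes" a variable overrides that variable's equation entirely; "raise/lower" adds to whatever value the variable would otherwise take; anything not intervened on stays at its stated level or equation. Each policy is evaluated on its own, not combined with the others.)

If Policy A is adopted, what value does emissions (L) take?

Policy A (N := 26):
  S = 15
  N = 26
  Q = 181 + 4·15 − 2·26 = 189
  T = 4 − 5·26 − 4·189 = -882
  H = -47 + 15 − 4·26 + 6·(-882) = -5428
  L = 69 − 26 − 6·189 − 4·(-5428) = 20621

20621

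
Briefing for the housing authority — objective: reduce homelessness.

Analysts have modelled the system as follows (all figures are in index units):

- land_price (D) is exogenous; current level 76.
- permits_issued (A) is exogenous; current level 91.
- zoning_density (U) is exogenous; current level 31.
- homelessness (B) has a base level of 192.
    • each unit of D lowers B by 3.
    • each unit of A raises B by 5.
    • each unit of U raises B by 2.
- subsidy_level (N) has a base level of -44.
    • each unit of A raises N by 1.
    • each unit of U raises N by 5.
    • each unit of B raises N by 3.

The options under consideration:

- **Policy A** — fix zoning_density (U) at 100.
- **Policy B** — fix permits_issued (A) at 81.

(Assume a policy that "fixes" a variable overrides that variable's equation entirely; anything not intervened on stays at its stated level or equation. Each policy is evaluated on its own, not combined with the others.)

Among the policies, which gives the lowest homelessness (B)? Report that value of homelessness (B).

Policy A (U := 100):
  D = 76
  A = 91
  U = 100
  B = 192 − 3·76 + 5·91 + 2·100 = 619
Policy B (A := 81):
  D = 76
  A = 81
  U = 31
  B = 192 − 3·76 + 5·81 + 2·31 = 431
Comparing — Policy A: B=619, Policy B: B=431. Lowest is 431 (Policy B).

431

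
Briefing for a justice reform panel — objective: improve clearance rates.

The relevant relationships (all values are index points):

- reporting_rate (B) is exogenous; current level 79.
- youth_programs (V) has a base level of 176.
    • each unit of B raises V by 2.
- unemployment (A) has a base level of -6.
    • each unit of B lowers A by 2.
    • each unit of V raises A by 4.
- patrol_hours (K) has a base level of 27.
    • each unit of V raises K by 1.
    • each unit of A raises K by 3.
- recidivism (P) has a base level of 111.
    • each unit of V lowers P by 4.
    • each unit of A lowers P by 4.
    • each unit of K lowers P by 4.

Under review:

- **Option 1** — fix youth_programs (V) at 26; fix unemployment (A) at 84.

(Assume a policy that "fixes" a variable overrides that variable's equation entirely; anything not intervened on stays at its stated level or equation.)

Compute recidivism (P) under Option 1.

-1549

Option 1 (V := 26, A := 84):
  B = 79
  V = 26
  A = 84
  K = 27 + 26 + 3·84 = 305
  P = 111 − 4·26 − 4·84 − 4·305 = -1549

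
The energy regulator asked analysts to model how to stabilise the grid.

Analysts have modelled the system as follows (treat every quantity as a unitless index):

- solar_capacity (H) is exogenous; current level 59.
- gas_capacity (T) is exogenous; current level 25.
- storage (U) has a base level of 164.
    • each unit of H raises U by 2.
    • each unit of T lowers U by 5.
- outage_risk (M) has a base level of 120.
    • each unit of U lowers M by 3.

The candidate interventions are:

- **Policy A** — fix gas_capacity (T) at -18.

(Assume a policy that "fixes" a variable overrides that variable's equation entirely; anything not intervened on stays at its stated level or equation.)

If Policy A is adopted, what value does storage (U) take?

Policy A (T := -18):
  H = 59
  T = -18
  U = 164 + 2·59 − 5·(-18) = 372

372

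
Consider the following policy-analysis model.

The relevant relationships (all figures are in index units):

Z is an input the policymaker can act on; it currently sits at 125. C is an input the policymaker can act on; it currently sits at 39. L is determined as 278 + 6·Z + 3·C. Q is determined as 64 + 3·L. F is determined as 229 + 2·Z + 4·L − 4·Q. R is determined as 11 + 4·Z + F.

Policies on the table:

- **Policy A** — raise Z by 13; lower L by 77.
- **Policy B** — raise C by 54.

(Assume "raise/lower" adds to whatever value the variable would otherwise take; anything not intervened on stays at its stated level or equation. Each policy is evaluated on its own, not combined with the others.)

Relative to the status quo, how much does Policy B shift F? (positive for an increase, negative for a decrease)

Baseline:
  Z = 125
  C = 39
  L = 278 + 6·125 + 3·39 = 1145
  Q = 64 + 3·1145 = 3499
  F = 229 + 2·125 + 4·1145 − 4·3499 = -8937
Policy B (C + 54):
  Z = 125
  C = 39 + 54 = 93
  L = 278 + 6·125 + 3·93 = 1307
  Q = 64 + 3·1307 = 3985
  F = 229 + 2·125 + 4·1307 − 4·3985 = -10233
Change in F: -10233 − (-8937) = -1296

-1296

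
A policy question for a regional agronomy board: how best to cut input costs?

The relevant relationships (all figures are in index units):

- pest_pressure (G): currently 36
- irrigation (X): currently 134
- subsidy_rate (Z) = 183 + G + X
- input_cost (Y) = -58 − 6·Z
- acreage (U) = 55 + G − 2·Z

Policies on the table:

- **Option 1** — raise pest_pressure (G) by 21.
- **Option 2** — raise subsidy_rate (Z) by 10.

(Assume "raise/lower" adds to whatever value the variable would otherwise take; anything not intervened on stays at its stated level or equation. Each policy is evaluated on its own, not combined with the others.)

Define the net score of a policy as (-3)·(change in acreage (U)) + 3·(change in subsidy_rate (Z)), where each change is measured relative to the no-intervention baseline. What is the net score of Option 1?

126

Baseline:
  G = 36
  X = 134
  Z = 183 + 36 + 134 = 353
  U = 55 + 36 − 2·353 = -615
Option 1 (G + 21):
  G = 36 + 21 = 57
  X = 134
  Z = 183 + 57 + 134 = 374
  U = 55 + 57 − 2·374 = -636
ΔU = -636 − (-615) = -21; ΔZ = 374 − 353 = 21
Score = (-3)·(-21) + 3·21 = 126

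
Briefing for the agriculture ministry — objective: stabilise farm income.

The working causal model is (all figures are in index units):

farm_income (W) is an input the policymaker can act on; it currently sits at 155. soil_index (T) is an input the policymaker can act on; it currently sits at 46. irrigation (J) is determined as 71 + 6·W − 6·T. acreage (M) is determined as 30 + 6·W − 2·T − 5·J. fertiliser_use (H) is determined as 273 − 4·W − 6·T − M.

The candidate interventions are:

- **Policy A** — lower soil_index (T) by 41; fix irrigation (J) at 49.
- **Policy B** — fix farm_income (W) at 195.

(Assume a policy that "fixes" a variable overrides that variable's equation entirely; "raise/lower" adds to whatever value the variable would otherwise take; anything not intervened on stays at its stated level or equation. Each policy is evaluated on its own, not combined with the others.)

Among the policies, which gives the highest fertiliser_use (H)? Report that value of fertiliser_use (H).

2934

Policy A (T − 41, J := 49):
  W = 155
  T = 46 − 41 = 5
  J = 49
  M = 30 + 6·155 − 2·5 − 5·49 = 705
  H = 273 − 4·155 − 6·5 − 705 = -1082
Policy B (W := 195):
  W = 195
  T = 46
  J = 71 + 6·195 − 6·46 = 965
  M = 30 + 6·195 − 2·46 − 5·965 = -3717
  H = 273 − 4·195 − 6·46 − (-3717) = 2934
Comparing — Policy A: H=-1082, Policy B: H=2934. Highest is 2934 (Policy B).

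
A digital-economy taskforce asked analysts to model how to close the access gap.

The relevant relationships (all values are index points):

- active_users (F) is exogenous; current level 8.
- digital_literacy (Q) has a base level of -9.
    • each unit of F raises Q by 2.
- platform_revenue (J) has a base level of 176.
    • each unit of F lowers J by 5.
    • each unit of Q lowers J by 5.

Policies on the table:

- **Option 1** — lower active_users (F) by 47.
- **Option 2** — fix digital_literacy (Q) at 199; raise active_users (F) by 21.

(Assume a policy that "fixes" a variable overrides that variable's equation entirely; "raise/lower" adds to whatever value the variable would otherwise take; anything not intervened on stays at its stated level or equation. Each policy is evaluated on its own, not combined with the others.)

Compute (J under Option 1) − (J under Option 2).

1770

Option 1 (F − 47):
  F = 8 − 47 = -39
  Q = -9 + 2·(-39) = -87
  J = 176 − 5·(-39) − 5·(-87) = 806
Option 2 (Q := 199, F + 21):
  F = 8 + 21 = 29
  Q = 199
  J = 176 − 5·29 − 5·199 = -964
J: 806 − (-964) = 1770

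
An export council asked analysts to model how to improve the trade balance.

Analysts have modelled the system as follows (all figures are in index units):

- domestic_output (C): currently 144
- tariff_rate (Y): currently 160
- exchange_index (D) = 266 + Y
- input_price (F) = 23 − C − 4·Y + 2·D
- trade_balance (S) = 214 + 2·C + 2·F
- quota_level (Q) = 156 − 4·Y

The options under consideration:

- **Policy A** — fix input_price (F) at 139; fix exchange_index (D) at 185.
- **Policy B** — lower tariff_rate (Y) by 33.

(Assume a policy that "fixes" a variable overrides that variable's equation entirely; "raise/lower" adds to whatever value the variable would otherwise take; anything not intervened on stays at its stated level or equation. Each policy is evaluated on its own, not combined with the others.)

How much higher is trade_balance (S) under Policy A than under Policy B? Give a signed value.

Policy A (F := 139, D := 185):
  C = 144
  Y = 160
  D = 185
  F = 139
  S = 214 + 2·144 + 2·139 = 780
Policy B (Y − 33):
  C = 144
  Y = 160 − 33 = 127
  D = 266 + 127 = 393
  F = 23 − 144 − 4·127 + 2·393 = 157
  S = 214 + 2·144 + 2·157 = 816
S: 780 − 816 = -36

-36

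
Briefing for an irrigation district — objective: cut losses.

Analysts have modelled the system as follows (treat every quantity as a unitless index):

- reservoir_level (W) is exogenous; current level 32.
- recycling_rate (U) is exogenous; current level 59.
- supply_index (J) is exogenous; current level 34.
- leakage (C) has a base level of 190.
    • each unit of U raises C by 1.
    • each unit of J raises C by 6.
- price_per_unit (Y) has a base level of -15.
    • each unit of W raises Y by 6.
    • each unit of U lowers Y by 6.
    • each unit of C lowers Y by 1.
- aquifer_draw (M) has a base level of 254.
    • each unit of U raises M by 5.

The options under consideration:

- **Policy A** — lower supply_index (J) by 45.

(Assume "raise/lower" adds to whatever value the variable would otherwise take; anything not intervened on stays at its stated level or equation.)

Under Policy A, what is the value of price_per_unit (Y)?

-360

Policy A (J − 45):
  W = 32
  U = 59
  J = 34 − 45 = -11
  C = 190 + 59 + 6·(-11) = 183
  Y = -15 + 6·32 − 6·59 − 183 = -360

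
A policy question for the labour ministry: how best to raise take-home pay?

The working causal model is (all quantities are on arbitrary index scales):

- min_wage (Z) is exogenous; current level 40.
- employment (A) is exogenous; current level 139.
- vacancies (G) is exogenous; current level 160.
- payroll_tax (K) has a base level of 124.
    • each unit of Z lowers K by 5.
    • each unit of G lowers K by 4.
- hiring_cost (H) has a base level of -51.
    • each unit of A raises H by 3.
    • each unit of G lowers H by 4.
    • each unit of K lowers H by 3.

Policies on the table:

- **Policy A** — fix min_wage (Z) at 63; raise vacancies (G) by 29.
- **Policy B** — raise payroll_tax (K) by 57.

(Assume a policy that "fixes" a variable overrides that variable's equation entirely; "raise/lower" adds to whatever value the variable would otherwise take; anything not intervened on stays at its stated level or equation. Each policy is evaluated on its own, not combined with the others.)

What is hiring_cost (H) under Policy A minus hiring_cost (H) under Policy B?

748

Policy A (Z := 63, G + 29):
  Z = 63
  A = 139
  G = 160 + 29 = 189
  K = 124 − 5·63 − 4·189 = -947
  H = -51 + 3·139 − 4·189 − 3·(-947) = 2451
Policy B (K + 57):
  Z = 40
  A = 139
  G = 160
  K = 124 − 5·40 − 4·160 (+57 from intervention) = -659
  H = -51 + 3·139 − 4·160 − 3·(-659) = 1703
H: 2451 − 1703 = 748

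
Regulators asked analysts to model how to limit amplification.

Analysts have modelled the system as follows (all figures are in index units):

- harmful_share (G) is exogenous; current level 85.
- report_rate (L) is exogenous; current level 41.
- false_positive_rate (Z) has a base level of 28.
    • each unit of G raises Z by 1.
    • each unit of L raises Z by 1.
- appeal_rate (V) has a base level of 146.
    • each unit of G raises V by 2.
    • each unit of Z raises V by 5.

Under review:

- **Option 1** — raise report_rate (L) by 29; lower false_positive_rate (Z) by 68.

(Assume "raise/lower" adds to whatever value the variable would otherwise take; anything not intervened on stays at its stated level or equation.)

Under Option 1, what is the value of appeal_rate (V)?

891

Option 1 (L + 29, Z − 68):
  G = 85
  L = 41 + 29 = 70
  Z = 28 + 85 + 70 (−68 from intervention) = 115
  V = 146 + 2·85 + 5·115 = 891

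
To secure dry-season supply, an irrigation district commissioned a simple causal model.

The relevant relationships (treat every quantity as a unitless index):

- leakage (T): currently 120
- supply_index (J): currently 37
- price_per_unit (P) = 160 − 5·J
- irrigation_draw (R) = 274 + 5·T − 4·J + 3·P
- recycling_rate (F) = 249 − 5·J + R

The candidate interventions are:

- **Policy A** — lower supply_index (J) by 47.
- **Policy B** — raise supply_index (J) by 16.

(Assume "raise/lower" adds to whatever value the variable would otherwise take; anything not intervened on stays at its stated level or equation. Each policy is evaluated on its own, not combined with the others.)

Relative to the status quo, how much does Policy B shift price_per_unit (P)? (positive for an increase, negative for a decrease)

Baseline:
  J = 37
  P = 160 − 5·37 = -25
Policy B (J + 16):
  J = 37 + 16 = 53
  P = 160 − 5·53 = -105
Change in P: -105 − (-25) = -80

-80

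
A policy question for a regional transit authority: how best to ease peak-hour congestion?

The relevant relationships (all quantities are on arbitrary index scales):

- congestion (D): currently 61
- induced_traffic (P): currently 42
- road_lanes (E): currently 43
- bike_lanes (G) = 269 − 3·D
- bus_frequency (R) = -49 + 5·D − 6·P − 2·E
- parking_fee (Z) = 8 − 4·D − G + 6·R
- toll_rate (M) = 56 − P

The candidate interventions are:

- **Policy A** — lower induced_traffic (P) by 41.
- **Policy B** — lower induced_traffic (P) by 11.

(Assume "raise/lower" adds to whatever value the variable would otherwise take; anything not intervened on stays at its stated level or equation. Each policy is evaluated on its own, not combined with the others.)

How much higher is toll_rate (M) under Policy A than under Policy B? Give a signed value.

30

Policy A (P − 41):
  P = 42 − 41 = 1
  M = 56 − 1 = 55
Policy B (P − 11):
  P = 42 − 11 = 31
  M = 56 − 31 = 25
M: 55 − 25 = 30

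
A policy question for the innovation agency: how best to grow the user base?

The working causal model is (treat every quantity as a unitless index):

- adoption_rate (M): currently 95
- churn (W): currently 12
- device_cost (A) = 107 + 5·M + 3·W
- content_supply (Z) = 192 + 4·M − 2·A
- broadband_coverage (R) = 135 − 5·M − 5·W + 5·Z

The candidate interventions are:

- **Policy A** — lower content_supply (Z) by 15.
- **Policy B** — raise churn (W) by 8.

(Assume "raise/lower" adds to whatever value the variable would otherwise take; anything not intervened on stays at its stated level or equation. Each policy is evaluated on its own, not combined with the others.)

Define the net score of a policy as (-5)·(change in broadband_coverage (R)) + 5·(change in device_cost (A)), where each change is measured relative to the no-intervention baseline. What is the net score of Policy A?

Baseline:
  M = 95
  W = 12
  A = 107 + 5·95 + 3·12 = 618
  Z = 192 + 4·95 − 2·618 = -664
  R = 135 − 5·95 − 5·12 + 5·(-664) = -3720
Policy A (Z − 15):
  M = 95
  W = 12
  A = 107 + 5·95 + 3·12 = 618
  Z = 192 + 4·95 − 2·618 (−15 from intervention) = -679
  R = 135 − 5·95 − 5·12 + 5·(-679) = -3795
ΔR = -3795 − (-3720) = -75; ΔA = 618 − 618 = 0
Score = (-5)·(-75) + 5·0 = 375

375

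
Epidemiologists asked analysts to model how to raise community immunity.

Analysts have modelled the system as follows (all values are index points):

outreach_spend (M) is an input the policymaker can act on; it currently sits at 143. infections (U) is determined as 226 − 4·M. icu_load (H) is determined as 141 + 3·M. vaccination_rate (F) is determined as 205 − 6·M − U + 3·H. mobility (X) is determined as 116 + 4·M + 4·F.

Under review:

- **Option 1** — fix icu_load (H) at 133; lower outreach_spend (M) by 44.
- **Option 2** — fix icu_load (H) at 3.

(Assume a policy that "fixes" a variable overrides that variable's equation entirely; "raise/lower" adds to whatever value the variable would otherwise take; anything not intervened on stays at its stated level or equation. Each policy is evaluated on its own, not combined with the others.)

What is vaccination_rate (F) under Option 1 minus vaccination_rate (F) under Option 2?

478

Option 1 (H := 133, M − 44):
  M = 143 − 44 = 99
  U = 226 − 4·99 = -170
  H = 133
  F = 205 − 6·99 − (-170) + 3·133 = 180
Option 2 (H := 3):
  M = 143
  U = 226 − 4·143 = -346
  H = 3
  F = 205 − 6·143 − (-346) + 3·3 = -298
F: 180 − (-298) = 478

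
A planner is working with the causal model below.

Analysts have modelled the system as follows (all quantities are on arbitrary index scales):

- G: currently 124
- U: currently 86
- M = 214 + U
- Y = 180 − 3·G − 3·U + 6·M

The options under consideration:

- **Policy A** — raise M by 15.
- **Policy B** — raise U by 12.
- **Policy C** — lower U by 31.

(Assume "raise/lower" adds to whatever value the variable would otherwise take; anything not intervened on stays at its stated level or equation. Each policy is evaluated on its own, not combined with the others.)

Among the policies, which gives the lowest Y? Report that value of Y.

Policy A (M + 15):
  G = 124
  U = 86
  M = 214 + 86 (+15 from intervention) = 315
  Y = 180 − 3·124 − 3·86 + 6·315 = 1440
Policy B (U + 12):
  G = 124
  U = 86 + 12 = 98
  M = 214 + 98 = 312
  Y = 180 − 3·124 − 3·98 + 6·312 = 1386
Policy C (U − 31):
  G = 124
  U = 86 − 31 = 55
  M = 214 + 55 = 269
  Y = 180 − 3·124 − 3·55 + 6·269 = 1257
Comparing — Policy A: Y=1440, Policy B: Y=1386, Policy C: Y=1257. Lowest is 1257 (Policy C).

1257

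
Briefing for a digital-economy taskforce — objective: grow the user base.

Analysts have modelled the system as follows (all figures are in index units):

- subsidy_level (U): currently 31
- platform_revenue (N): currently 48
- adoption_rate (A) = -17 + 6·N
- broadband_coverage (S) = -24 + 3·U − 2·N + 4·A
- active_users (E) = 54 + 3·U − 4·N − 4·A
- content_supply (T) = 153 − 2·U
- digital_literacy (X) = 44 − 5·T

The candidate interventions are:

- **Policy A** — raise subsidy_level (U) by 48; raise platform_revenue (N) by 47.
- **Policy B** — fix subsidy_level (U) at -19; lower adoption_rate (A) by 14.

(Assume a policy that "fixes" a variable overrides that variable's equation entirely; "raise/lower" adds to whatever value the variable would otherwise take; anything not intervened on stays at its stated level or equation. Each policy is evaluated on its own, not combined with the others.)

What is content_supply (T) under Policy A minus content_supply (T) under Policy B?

Policy A (U + 48, N + 47):
  U = 31 + 48 = 79
  T = 153 − 2·79 = -5
Policy B (U := -19, A − 14):
  U = -19
  T = 153 − 2·(-19) = 191
T: -5 − 191 = -196

-196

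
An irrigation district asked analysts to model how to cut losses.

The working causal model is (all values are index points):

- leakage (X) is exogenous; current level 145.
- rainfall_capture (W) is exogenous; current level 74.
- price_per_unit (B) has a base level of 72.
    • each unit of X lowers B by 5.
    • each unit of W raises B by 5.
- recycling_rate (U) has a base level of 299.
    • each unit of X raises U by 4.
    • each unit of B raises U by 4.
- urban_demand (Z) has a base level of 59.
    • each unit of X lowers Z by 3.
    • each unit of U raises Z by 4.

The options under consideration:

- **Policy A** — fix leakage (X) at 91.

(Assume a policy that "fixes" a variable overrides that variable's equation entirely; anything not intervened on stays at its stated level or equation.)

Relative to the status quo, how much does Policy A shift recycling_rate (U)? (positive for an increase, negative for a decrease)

864

Baseline:
  X = 145
  W = 74
  B = 72 − 5·145 + 5·74 = -283
  U = 299 + 4·145 + 4·(-283) = -253
Policy A (X := 91):
  X = 91
  W = 74
  B = 72 − 5·91 + 5·74 = -13
  U = 299 + 4·91 + 4·(-13) = 611
Change in U: 611 − (-253) = 864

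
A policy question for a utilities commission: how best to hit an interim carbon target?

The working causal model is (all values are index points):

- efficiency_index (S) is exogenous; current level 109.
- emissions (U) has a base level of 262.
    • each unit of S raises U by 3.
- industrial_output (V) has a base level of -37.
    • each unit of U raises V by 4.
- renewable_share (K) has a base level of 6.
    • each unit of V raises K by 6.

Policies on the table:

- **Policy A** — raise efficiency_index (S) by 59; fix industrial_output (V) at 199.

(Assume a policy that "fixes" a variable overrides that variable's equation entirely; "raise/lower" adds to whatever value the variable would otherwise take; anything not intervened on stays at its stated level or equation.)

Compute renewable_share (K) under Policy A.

1200

Policy A (S + 59, V := 199):
  S = 109 + 59 = 168
  U = 262 + 3·168 = 766
  V = 199
  K = 6 + 6·199 = 1200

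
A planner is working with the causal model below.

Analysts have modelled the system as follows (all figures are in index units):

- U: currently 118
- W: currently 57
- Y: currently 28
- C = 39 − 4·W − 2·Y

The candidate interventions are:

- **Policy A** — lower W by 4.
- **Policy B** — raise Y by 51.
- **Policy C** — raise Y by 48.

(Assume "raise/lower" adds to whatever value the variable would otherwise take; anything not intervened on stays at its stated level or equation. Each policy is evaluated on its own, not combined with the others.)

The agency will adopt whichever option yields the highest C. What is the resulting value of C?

-229

Policy A (W − 4):
  W = 57 − 4 = 53
  Y = 28
  C = 39 − 4·53 − 2·28 = -229
Policy B (Y + 51):
  W = 57
  Y = 28 + 51 = 79
  C = 39 − 4·57 − 2·79 = -347
Policy C (Y + 48):
  W = 57
  Y = 28 + 48 = 76
  C = 39 − 4·57 − 2·76 = -341
Comparing — Policy A: C=-229, Policy B: C=-347, Policy C: C=-341. Highest is -229 (Policy A).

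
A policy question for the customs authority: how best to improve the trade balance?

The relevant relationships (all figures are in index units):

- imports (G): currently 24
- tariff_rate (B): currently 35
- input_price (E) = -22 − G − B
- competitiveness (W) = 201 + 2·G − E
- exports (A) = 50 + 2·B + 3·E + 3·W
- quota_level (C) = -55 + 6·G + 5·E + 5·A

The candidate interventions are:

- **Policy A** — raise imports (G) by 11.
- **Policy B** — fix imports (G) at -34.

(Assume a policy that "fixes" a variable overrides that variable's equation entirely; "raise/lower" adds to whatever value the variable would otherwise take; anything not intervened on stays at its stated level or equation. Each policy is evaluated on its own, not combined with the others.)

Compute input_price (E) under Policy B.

Policy B (G := -34):
  G = -34
  B = 35
  E = -22 − (-34) − 35 = -23

-23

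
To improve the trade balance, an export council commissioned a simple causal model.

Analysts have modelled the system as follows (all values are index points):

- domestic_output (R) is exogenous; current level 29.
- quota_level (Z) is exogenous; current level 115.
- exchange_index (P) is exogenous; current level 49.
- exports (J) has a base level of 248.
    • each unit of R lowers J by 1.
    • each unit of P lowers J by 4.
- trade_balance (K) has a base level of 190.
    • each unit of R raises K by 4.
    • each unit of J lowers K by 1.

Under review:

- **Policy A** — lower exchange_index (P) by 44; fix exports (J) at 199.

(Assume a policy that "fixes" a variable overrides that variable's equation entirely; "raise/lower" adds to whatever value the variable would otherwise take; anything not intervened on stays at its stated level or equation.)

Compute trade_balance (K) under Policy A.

107

Policy A (P − 44, J := 199):
  R = 29
  P = 49 − 44 = 5
  J = 199
  K = 190 + 4·29 − 199 = 107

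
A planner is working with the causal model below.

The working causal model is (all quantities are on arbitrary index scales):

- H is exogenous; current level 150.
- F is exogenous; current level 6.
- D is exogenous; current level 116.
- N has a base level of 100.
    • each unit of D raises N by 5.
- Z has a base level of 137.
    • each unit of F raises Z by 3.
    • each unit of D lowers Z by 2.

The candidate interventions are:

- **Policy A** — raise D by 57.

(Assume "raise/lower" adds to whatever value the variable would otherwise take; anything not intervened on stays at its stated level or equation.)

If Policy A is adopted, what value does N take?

965

Policy A (D + 57):
  D = 116 + 57 = 173
  N = 100 + 5·173 = 965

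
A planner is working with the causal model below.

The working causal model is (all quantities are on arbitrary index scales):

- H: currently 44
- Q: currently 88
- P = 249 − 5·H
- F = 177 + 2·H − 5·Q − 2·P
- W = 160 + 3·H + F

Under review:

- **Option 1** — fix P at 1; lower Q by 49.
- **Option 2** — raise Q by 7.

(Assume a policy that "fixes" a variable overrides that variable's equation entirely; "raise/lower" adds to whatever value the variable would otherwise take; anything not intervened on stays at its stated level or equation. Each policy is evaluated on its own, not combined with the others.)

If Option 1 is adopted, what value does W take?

Option 1 (P := 1, Q − 49):
  H = 44
  Q = 88 − 49 = 39
  P = 1
  F = 177 + 2·44 − 5·39 − 2·1 = 68
  W = 160 + 3·44 + 68 = 360

360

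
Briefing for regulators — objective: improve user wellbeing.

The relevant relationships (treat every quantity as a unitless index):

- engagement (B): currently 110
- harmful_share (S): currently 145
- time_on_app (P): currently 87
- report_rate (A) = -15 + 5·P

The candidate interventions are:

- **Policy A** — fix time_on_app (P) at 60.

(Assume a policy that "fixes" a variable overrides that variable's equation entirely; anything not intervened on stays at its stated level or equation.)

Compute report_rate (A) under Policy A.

Policy A (P := 60):
  P = 60
  A = -15 + 5·60 = 285

285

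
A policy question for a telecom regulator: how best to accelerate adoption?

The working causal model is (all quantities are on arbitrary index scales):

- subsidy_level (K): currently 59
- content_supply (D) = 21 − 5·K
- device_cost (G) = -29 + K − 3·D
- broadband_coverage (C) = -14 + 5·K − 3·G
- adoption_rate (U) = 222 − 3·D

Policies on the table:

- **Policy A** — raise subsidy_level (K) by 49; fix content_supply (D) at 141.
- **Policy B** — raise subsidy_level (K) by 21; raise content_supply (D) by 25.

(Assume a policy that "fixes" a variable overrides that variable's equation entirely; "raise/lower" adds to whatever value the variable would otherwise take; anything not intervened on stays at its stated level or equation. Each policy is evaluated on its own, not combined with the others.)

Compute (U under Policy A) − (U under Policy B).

-1485

Policy A (K + 49, D := 141):
  K = 59 + 49 = 108
  D = 141
  U = 222 − 3·141 = -201
Policy B (K + 21, D + 25):
  K = 59 + 21 = 80
  D = 21 − 5·80 (+25 from intervention) = -354
  U = 222 − 3·(-354) = 1284
U: -201 − 1284 = -1485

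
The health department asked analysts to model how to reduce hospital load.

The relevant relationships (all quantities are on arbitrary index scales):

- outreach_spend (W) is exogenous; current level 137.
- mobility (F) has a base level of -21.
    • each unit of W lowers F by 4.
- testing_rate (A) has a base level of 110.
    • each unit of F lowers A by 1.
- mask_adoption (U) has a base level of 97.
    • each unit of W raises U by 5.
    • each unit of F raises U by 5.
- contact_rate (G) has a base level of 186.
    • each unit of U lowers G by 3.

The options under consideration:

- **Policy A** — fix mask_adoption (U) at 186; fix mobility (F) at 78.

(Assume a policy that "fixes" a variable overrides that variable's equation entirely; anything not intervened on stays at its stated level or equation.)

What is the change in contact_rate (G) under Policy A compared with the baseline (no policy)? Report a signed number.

Baseline:
  W = 137
  F = -21 − 4·137 = -569
  U = 97 + 5·137 + 5·(-569) = -2063
  G = 186 − 3·(-2063) = 6375
Policy A (U := 186, F := 78):
  W = 137
  F = 78
  U = 186
  G = 186 − 3·186 = -372
Change in G: -372 − 6375 = -6747

-6747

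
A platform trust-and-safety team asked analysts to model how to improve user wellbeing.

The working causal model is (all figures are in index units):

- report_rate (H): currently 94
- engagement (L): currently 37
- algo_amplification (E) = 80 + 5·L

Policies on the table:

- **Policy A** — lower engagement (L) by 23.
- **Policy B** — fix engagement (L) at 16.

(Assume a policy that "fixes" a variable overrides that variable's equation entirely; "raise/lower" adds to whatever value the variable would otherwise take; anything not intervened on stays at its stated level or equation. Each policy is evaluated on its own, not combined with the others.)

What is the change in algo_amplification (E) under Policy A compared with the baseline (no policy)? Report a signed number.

Baseline:
  L = 37
  E = 80 + 5·37 = 265
Policy A (L − 23):
  L = 37 − 23 = 14
  E = 80 + 5·14 = 150
Change in E: 150 − 265 = -115

-115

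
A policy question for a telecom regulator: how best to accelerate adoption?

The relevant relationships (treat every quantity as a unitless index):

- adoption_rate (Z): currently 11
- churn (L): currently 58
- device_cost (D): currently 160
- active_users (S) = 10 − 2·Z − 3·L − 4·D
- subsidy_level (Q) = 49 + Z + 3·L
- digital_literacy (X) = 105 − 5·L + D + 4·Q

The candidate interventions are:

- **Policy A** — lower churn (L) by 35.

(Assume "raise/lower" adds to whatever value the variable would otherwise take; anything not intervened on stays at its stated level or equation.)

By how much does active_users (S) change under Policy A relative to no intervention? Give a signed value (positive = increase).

Baseline:
  Z = 11
  L = 58
  D = 160
  S = 10 − 2·11 − 3·58 − 4·160 = -826
Policy A (L − 35):
  Z = 11
  L = 58 − 35 = 23
  D = 160
  S = 10 − 2·11 − 3·23 − 4·160 = -721
Change in S: -721 − (-826) = 105

105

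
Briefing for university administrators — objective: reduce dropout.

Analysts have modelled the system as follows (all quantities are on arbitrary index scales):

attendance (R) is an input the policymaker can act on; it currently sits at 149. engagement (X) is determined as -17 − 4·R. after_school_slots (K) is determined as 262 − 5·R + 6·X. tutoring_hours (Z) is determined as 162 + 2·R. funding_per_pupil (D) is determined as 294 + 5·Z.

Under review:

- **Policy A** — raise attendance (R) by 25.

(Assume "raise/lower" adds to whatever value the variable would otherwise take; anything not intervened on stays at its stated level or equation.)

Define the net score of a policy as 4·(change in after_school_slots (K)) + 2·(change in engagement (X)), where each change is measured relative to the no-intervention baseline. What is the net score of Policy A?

-3100

Baseline:
  R = 149
  X = -17 − 4·149 = -613
  K = 262 − 5·149 + 6·(-613) = -4161
Policy A (R + 25):
  R = 149 + 25 = 174
  X = -17 − 4·174 = -713
  K = 262 − 5·174 + 6·(-713) = -4886
ΔK = -4886 − (-4161) = -725; ΔX = -713 − (-613) = -100
Score = 4·(-725) + 2·(-100) = -3100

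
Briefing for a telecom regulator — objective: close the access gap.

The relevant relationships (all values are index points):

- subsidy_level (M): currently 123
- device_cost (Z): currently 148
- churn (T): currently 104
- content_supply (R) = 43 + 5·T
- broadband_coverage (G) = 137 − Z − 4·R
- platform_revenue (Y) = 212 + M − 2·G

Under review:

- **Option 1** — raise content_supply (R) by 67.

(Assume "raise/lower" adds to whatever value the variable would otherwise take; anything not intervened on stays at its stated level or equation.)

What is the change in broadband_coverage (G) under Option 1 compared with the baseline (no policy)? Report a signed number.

-268

Baseline:
  Z = 148
  T = 104
  R = 43 + 5·104 = 563
  G = 137 − 148 − 4·563 = -2263
Option 1 (R + 67):
  Z = 148
  T = 104
  R = 43 + 5·104 (+67 from intervention) = 630
  G = 137 − 148 − 4·630 = -2531
Change in G: -2531 − (-2263) = -268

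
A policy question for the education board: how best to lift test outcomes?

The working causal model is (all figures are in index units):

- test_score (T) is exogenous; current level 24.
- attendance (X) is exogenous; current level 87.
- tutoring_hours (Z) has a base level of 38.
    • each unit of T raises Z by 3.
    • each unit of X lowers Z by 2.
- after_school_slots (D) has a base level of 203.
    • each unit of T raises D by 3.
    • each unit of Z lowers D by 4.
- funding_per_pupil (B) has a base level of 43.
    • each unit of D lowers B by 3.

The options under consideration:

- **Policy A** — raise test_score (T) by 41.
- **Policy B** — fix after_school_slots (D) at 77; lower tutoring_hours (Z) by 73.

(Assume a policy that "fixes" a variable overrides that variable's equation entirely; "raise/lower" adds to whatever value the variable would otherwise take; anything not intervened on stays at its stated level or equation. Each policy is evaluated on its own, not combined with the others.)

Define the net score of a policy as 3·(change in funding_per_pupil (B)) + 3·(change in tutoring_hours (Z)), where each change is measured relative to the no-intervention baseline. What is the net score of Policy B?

3867

Baseline:
  T = 24
  X = 87
  Z = 38 + 3·24 − 2·87 = -64
  D = 203 + 3·24 − 4·(-64) = 531
  B = 43 − 3·531 = -1550
Policy B (D := 77, Z − 73):
  T = 24
  X = 87
  Z = 38 + 3·24 − 2·87 (−73 from intervention) = -137
  D = 77
  B = 43 − 3·77 = -188
ΔB = -188 − (-1550) = 1362; ΔZ = -137 − (-64) = -73
Score = 3·1362 + 3·(-73) = 3867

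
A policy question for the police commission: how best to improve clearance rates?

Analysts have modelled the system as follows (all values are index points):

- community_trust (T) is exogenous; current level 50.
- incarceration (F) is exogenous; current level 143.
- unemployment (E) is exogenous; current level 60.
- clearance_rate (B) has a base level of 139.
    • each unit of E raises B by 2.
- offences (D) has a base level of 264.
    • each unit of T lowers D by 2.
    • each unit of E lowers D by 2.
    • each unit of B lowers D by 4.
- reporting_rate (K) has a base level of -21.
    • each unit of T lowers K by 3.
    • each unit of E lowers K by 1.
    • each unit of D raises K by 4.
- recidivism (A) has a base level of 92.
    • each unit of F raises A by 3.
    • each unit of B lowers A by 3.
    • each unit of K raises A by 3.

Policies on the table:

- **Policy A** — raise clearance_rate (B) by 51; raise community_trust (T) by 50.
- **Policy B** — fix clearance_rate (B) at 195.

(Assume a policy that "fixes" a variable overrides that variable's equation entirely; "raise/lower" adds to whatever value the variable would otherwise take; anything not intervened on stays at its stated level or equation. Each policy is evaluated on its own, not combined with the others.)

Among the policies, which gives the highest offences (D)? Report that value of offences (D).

-736

Policy A (B + 51, T + 50):
  T = 50 + 50 = 100
  E = 60
  B = 139 + 2·60 (+51 from intervention) = 310
  D = 264 − 2·100 − 2·60 − 4·310 = -1296
Policy B (B := 195):
  T = 50
  E = 60
  B = 195
  D = 264 − 2·50 − 2·60 − 4·195 = -736
Comparing — Policy A: D=-1296, Policy B: D=-736. Highest is -736 (Policy B).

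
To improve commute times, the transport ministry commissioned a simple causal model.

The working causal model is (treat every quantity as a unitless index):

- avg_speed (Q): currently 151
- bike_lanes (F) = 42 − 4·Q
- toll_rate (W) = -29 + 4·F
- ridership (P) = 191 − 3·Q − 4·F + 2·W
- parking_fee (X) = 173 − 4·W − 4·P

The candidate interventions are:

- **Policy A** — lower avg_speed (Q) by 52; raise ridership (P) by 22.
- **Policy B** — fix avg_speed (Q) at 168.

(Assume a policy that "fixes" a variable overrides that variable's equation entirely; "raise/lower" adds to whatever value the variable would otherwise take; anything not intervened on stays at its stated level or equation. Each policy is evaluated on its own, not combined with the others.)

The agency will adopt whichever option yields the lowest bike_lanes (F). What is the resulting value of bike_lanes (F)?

-630

Policy A (Q − 52, P + 22):
  Q = 151 − 52 = 99
  F = 42 − 4·99 = -354
Policy B (Q := 168):
  Q = 168
  F = 42 − 4·168 = -630
Comparing — Policy A: F=-354, Policy B: F=-630. Lowest is -630 (Policy B).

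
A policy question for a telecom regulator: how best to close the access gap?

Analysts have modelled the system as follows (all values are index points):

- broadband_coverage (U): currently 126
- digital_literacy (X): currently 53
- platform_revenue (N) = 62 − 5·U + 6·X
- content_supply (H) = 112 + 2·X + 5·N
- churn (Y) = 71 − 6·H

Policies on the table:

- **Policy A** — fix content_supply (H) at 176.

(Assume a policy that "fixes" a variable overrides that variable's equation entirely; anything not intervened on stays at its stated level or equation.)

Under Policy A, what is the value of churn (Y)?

Policy A (H := 176):
  U = 126
  X = 53
  N = 62 − 5·126 + 6·53 = -250
  H = 176
  Y = 71 − 6·176 = -985

-985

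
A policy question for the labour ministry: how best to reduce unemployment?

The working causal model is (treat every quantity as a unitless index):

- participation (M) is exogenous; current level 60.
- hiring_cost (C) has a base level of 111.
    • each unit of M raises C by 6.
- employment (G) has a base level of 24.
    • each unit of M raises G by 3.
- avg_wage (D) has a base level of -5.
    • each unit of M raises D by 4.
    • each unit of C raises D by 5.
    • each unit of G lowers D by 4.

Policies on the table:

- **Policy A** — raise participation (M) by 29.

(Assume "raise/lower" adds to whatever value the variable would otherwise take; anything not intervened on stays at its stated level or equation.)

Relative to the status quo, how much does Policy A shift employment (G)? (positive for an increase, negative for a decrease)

87

Baseline:
  M = 60
  G = 24 + 3·60 = 204
Policy A (M + 29):
  M = 60 + 29 = 89
  G = 24 + 3·89 = 291
Change in G: 291 − 204 = 87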